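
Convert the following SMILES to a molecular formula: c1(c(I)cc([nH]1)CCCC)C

C9H14IN

Heavy atoms from the SMILES: 9 C, 1 I, 1 N.
Implicit hydrogens by atom environment:
  3 × C: 2 H each → 6
  3 × C (aromatic): no H
  2 × C: 3 H each → 6
  1 × C (aromatic): 1 H
  1 × I: no H
  1 × N (aromatic): 1 H
  Total hydrogens = 14.
Molecular formula: C9H14IN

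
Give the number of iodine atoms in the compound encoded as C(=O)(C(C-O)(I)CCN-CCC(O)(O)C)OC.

1

The symbol for iodine appears 1 time in the SMILES.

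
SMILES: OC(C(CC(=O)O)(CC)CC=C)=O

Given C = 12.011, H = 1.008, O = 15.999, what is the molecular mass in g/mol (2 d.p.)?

186.21

Molecular formula: C9H14O4.
M = 9×12.011 + 14×1.008 + 4×15.999 = 186.21 g/mol.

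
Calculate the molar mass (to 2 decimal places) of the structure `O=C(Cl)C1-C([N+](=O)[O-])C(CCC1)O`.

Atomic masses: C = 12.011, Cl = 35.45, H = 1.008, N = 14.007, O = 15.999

Molecular formula: C7H10ClNO4.
M = 7×12.011 + 1×35.45 + 10×1.008 + 1×14.007 + 4×15.999 = 207.61 g/mol.

207.61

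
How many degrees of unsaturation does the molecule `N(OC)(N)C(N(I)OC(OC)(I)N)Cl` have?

0

Molecular formula from the SMILES: C4H11ClI2N4O3.
DoU = (2C + 2 + N − H − X)/2 = (2·4 + 2 + 4 − 11 − 3)/2 = 0/2 = 0.
(Structurally: 0 ring(s) + 0 π bond(s) = 0.)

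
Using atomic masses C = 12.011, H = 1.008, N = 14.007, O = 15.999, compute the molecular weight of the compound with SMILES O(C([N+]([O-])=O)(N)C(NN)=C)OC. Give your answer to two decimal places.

178.15

Molecular formula: C4H10N4O4.
M = 4×12.011 + 10×1.008 + 4×14.007 + 4×15.999 = 178.15 g/mol.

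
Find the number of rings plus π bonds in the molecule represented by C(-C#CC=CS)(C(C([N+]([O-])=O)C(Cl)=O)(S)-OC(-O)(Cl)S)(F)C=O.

6

Molecular formula from the SMILES: C10H8Cl2FNO6S3.
DoU = (2C + 2 + N − H − X)/2 = (2·10 + 2 + 1 − 8 − 3)/2 = 12/2 = 6.
(Structurally: 0 ring(s) + 6 π bond(s) = 6.)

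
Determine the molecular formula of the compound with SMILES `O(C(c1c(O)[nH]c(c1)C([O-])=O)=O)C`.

Heavy atoms from the SMILES: 7 C, 1 N, 5 O.
Implicit hydrogens by atom environment:
  3 × C (aromatic): no H
  3 × O: no H
  2 × C: no H
  1 × C: 3 H
  1 × C (aromatic): 1 H
  1 × N (aromatic): 1 H
  1 × O: 1 H
  1 × O (charge -1): no H
  Total hydrogens = 6.
Net charge -1.
Molecular formula: C7H6NO5-

C7H6NO5-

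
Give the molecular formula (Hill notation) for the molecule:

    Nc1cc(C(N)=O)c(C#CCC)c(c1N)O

Heavy atoms from the SMILES: 11 C, 3 N, 2 O.
Implicit hydrogens by atom environment:
  5 × C (aromatic): no H
  3 × C: no H
  3 × N: 2 H each → 6
  1 × C: 3 H
  1 × C: 2 H
  1 × C (aromatic): 1 H
  1 × O: 1 H
  1 × O: no H
  Total hydrogens = 13.
Molecular formula: C11H13N3O2

C11H13N3O2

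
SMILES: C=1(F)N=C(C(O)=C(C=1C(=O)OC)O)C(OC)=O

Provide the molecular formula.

C9H8FNO6

Heavy atoms from the SMILES: 9 C, 1 F, 1 N, 6 O.
Implicit hydrogens by atom environment:
  5 × C (aromatic): no H
  4 × O: no H
  2 × C: 3 H each → 6
  2 × C: no H
  2 × O: 1 H each → 2
  1 × F: no H
  1 × N (aromatic): no H
  Total hydrogens = 8.
Molecular formula: C9H8FNO6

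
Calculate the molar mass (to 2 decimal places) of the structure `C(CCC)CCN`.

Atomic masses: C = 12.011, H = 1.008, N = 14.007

101.19

Molecular formula: C6H15N.
M = 6×12.011 + 15×1.008 + 1×14.007 = 101.19 g/mol.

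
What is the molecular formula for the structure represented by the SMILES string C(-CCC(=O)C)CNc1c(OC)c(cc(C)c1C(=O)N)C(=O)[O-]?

Heavy atoms from the SMILES: 16 C, 2 N, 5 O.
Implicit hydrogens by atom environment:
  5 × C (aromatic): no H
  4 × C: 2 H each → 8
  4 × O: no H
  3 × C: 3 H each → 9
  3 × C: no H
  1 × C (aromatic): 1 H
  1 × N: 2 H
  1 × N: 1 H
  1 × O (charge -1): no H
  Total hydrogens = 21.
Net charge -1.
Molecular formula: C16H21N2O5-

C16H21N2O5-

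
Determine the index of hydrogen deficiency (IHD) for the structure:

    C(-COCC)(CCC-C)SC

0

Molecular formula from the SMILES: C9H20OS.
DoU = (2C + 2 + N − H − X)/2 = (2·9 + 2 + 0 − 20 − 0)/2 = 0/2 = 0.
(Structurally: 0 ring(s) + 0 π bond(s) = 0.)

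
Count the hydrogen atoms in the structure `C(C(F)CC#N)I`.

5

Hydrogens are implicit in SMILES; fill each atom to its normal valence:
  2 × C: 2 H each → 4
  1 × C: 1 H
  1 × C: no H
  1 × F: no H
  1 × I: no H
  1 × N: no H
  Total hydrogens = 5.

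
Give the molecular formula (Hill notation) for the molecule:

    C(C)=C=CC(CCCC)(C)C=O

C11H18O

Heavy atoms from the SMILES: 11 C, 1 O.
Implicit hydrogens by atom environment:
  3 × C: 3 H each → 9
  3 × C: 2 H each → 6
  3 × C: 1 H each → 3
  2 × C: no H
  1 × O: no H
  Total hydrogens = 18.
Molecular formula: C11H18O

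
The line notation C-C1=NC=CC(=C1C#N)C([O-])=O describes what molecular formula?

C8H5N2O2-

Heavy atoms from the SMILES: 8 C, 2 N, 2 O.
Implicit hydrogens by atom environment:
  3 × C (aromatic): no H
  2 × C (aromatic): 1 H each → 2
  2 × C: no H
  1 × C: 3 H
  1 × N (aromatic): no H
  1 × N: no H
  1 × O: no H
  1 × O (charge -1): no H
  Total hydrogens = 5.
Net charge -1.
Molecular formula: C8H5N2O2-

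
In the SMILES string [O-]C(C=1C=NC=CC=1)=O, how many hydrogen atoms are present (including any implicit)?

Hydrogens are implicit in SMILES; fill each atom to its normal valence:
  4 × C (aromatic): 1 H each → 4
  1 × C (aromatic): no H
  1 × C: no H
  1 × N (aromatic): no H
  1 × O: no H
  1 × O (charge -1): no H
  Total hydrogens = 4.

4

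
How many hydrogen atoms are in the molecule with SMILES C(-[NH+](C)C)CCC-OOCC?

20

Hydrogens are implicit in SMILES; fill each atom to its normal valence:
  5 × C: 2 H each → 10
  3 × C: 3 H each → 9
  2 × O: no H
  1 × N (charge +1): 1 H
  Total hydrogens = 20.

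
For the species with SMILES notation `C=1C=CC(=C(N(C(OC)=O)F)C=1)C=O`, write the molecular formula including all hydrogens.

Heavy atoms from the SMILES: 9 C, 1 F, 1 N, 3 O.
Implicit hydrogens by atom environment:
  4 × C (aromatic): 1 H each → 4
  3 × O: no H
  2 × C (aromatic): no H
  1 × C: 3 H
  1 × C: 1 H
  1 × C: no H
  1 × F: no H
  1 × N: no H
  Total hydrogens = 8.
Molecular formula: C9H8FNO3

C9H8FNO3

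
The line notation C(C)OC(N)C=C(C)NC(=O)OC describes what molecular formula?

C8H16N2O3

Heavy atoms from the SMILES: 8 C, 2 N, 3 O.
Implicit hydrogens by atom environment:
  3 × C: 3 H each → 9
  3 × O: no H
  2 × C: 1 H each → 2
  2 × C: no H
  1 × C: 2 H
  1 × N: 2 H
  1 × N: 1 H
  Total hydrogens = 16.
Molecular formula: C8H16N2O3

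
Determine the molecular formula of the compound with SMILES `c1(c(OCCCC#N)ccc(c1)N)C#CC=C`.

Heavy atoms from the SMILES: 14 C, 2 N, 1 O.
Implicit hydrogens by atom environment:
  4 × C: 2 H each → 8
  3 × C (aromatic): 1 H each → 3
  3 × C (aromatic): no H
  3 × C: no H
  1 × C: 1 H
  1 × N: 2 H
  1 × N: no H
  1 × O: no H
  Total hydrogens = 14.
Molecular formula: C14H14N2O

C14H14N2O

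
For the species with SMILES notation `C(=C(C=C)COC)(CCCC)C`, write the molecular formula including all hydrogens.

C11H20O

Heavy atoms from the SMILES: 11 C, 1 O.
Implicit hydrogens by atom environment:
  5 × C: 2 H each → 10
  3 × C: 3 H each → 9
  2 × C: no H
  1 × C: 1 H
  1 × O: no H
  Total hydrogens = 20.
Molecular formula: C11H20O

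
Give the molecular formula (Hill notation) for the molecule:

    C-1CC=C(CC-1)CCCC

C10H18

Heavy atoms from the SMILES: 10 C.
Implicit hydrogens by atom environment:
  7 × C: 2 H each → 14
  1 × C: 3 H
  1 × C: 1 H
  1 × C: no H
  Total hydrogens = 18.
Molecular formula: C10H18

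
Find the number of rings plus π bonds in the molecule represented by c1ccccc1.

Molecular formula from the SMILES: C6H6.
DoU = (2C + 2 + N − H − X)/2 = (2·6 + 2 + 0 − 6 − 0)/2 = 8/2 = 4.
(Structurally: 1 ring(s) + 3 π bond(s) = 4.)

4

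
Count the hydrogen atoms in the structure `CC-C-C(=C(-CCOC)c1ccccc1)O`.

20

Hydrogens are implicit in SMILES; fill each atom to its normal valence:
  5 × C (aromatic): 1 H each → 5
  4 × C: 2 H each → 8
  2 × C: 3 H each → 6
  2 × C: no H
  1 × C (aromatic): no H
  1 × O: 1 H
  1 × O: no H
  Total hydrogens = 20.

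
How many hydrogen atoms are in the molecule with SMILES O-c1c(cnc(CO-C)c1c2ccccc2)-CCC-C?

Hydrogens are implicit in SMILES; fill each atom to its normal valence:
  6 × C (aromatic): 1 H each → 6
  5 × C (aromatic): no H
  4 × C: 2 H each → 8
  2 × C: 3 H each → 6
  1 × N (aromatic): no H
  1 × O: 1 H
  1 × O: no H
  Total hydrogens = 21.

21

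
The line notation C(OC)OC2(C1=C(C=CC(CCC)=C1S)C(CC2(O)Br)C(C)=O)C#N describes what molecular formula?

C18H22BrNO4S

Heavy atoms from the SMILES: 1 Br, 18 C, 1 N, 4 O, 1 S.
Implicit hydrogens by atom environment:
  4 × C: 2 H each → 8
  4 × C (aromatic): no H
  4 × C: no H
  3 × C: 3 H each → 9
  3 × O: no H
  2 × C (aromatic): 1 H each → 2
  1 × Br: no H
  1 × C: 1 H
  1 × N: no H
  1 × O: 1 H
  1 × S: 1 H
  Total hydrogens = 22.
Molecular formula: C18H22BrNO4S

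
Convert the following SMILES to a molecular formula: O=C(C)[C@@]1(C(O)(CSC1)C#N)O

Heavy atoms from the SMILES: 7 C, 1 N, 3 O, 1 S.
Implicit hydrogens by atom environment:
  4 × C: no H
  2 × C: 2 H each → 4
  2 × O: 1 H each → 2
  1 × C: 3 H
  1 × N: no H
  1 × O: no H
  1 × S: no H
  Total hydrogens = 9.
Molecular formula: C7H9NO3S

C7H9NO3S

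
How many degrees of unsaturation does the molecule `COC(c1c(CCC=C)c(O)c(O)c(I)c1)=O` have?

6

Molecular formula from the SMILES: C12H13IO4.
DoU = (2C + 2 + N − H − X)/2 = (2·12 + 2 + 0 − 13 − 1)/2 = 12/2 = 6.
(Structurally: 1 ring(s) + 5 π bond(s) = 6.)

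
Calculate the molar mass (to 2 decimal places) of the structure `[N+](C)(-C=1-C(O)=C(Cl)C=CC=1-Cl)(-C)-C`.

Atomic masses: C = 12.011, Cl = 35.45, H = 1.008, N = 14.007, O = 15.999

Molecular formula: C9H12Cl2NO+.
M = 9×12.011 + 2×35.45 + 12×1.008 + 1×14.007 + 1×15.999 = 221.10 g/mol.

221.10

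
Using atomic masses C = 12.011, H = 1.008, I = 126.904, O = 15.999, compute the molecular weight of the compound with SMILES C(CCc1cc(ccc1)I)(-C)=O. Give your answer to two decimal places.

Molecular formula: C10H11IO.
M = 10×12.011 + 11×1.008 + 1×126.904 + 1×15.999 = 274.10 g/mol.

274.10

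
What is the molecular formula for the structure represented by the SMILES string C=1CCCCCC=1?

Heavy atoms from the SMILES: 7 C.
Implicit hydrogens by atom environment:
  5 × C: 2 H each → 10
  2 × C: 1 H each → 2
  Total hydrogens = 12.
Molecular formula: C7H12

C7H12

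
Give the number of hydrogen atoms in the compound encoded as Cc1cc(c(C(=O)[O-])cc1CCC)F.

12

Hydrogens are implicit in SMILES; fill each atom to its normal valence:
  4 × C (aromatic): no H
  2 × C: 3 H each → 6
  2 × C: 2 H each → 4
  2 × C (aromatic): 1 H each → 2
  1 × C: no H
  1 × F: no H
  1 × O: no H
  1 × O (charge -1): no H
  Total hydrogens = 12.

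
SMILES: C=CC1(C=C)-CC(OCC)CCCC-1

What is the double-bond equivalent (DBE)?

3

Molecular formula from the SMILES: C13H22O.
DoU = (2C + 2 + N − H − X)/2 = (2·13 + 2 + 0 − 22 − 0)/2 = 6/2 = 3.
(Structurally: 1 ring(s) + 2 π bond(s) = 3.)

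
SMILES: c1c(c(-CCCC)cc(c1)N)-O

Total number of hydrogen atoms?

Hydrogens are implicit in SMILES; fill each atom to its normal valence:
  3 × C: 2 H each → 6
  3 × C (aromatic): 1 H each → 3
  3 × C (aromatic): no H
  1 × C: 3 H
  1 × N: 2 H
  1 × O: 1 H
  Total hydrogens = 15.

15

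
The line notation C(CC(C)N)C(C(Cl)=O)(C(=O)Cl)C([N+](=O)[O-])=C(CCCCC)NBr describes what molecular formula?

C14H22BrCl2N3O4

Heavy atoms from the SMILES: 1 Br, 14 C, 2 Cl, 3 N, 4 O.
Implicit hydrogens by atom environment:
  6 × C: 2 H each → 12
  5 × C: no H
  3 × O: no H
  2 × C: 3 H each → 6
  2 × Cl: no H
  1 × Br: no H
  1 × C: 1 H
  1 × N: 2 H
  1 × N: 1 H
  1 × N (charge +1): no H
  1 × O (charge -1): no H
  Total hydrogens = 22.
Molecular formula: C14H22BrCl2N3O4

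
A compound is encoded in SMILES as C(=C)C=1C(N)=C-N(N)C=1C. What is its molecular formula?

Heavy atoms from the SMILES: 7 C, 3 N.
Implicit hydrogens by atom environment:
  3 × C (aromatic): no H
  2 × N: 2 H each → 4
  1 × C: 3 H
  1 × C: 2 H
  1 × C (aromatic): 1 H
  1 × C: 1 H
  1 × N (aromatic): no H
  Total hydrogens = 11.
Molecular formula: C7H11N3

C7H11N3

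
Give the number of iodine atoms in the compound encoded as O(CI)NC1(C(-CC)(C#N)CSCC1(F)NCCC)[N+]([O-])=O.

1

The symbol for iodine appears 1 time in the SMILES.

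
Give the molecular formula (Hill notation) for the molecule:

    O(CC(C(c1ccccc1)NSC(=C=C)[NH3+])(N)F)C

Heavy atoms from the SMILES: 13 C, 1 F, 3 N, 1 O, 1 S.
Implicit hydrogens by atom environment:
  5 × C (aromatic): 1 H each → 5
  3 × C: no H
  2 × C: 2 H each → 4
  1 × C: 3 H
  1 × C: 1 H
  1 × C (aromatic): no H
  1 × F: no H
  1 × N (charge +1): 3 H
  1 × N: 2 H
  1 × N: 1 H
  1 × O: no H
  1 × S: no H
  Total hydrogens = 19.
Net charge +1.
Molecular formula: C13H19FN3OS+

C13H19FN3OS+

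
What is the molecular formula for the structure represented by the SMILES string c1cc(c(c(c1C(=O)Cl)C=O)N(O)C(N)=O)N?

C9H8ClN3O4

Heavy atoms from the SMILES: 9 C, 1 Cl, 3 N, 4 O.
Implicit hydrogens by atom environment:
  4 × C (aromatic): no H
  3 × O: no H
  2 × C (aromatic): 1 H each → 2
  2 × C: no H
  2 × N: 2 H each → 4
  1 × C: 1 H
  1 × Cl: no H
  1 × N: no H
  1 × O: 1 H
  Total hydrogens = 8.
Molecular formula: C9H8ClN3O4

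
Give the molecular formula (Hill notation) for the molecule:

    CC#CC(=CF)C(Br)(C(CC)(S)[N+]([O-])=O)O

Heavy atoms from the SMILES: 1 Br, 9 C, 1 F, 1 N, 3 O, 1 S.
Implicit hydrogens by atom environment:
  5 × C: no H
  2 × C: 3 H each → 6
  1 × Br: no H
  1 × C: 2 H
  1 × C: 1 H
  1 × F: no H
  1 × N (charge +1): no H
  1 × O: 1 H
  1 × O: no H
  1 × O (charge -1): no H
  1 × S: 1 H
  Total hydrogens = 11.
Molecular formula: C9H11BrFNO3S

C9H11BrFNO3S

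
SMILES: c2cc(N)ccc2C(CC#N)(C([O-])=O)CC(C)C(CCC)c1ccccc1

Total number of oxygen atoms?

2

The symbol for oxygen appears 2 times in the SMILES.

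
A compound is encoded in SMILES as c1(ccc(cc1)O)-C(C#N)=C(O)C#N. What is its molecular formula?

C10H6N2O2

Heavy atoms from the SMILES: 10 C, 2 N, 2 O.
Implicit hydrogens by atom environment:
  4 × C (aromatic): 1 H each → 4
  4 × C: no H
  2 × C (aromatic): no H
  2 × N: no H
  2 × O: 1 H each → 2
  Total hydrogens = 6.
Molecular formula: C10H6N2O2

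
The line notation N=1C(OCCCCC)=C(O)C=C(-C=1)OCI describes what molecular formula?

C11H16INO3

Heavy atoms from the SMILES: 11 C, 1 I, 1 N, 3 O.
Implicit hydrogens by atom environment:
  5 × C: 2 H each → 10
  3 × C (aromatic): no H
  2 × C (aromatic): 1 H each → 2
  2 × O: no H
  1 × C: 3 H
  1 × I: no H
  1 × N (aromatic): no H
  1 × O: 1 H
  Total hydrogens = 16.
Molecular formula: C11H16INO3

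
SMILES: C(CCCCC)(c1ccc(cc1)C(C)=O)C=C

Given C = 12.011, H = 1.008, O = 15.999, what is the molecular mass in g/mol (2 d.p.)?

Molecular formula: C16H22O.
M = 16×12.011 + 22×1.008 + 1×15.999 = 230.35 g/mol.

230.35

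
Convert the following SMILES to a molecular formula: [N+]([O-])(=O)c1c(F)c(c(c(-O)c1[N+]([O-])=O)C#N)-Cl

C7HClFN3O5

Heavy atoms from the SMILES: 7 C, 1 Cl, 1 F, 3 N, 5 O.
Implicit hydrogens by atom environment:
  6 × C (aromatic): no H
  2 × N (charge +1): no H
  2 × O: no H
  2 × O (charge -1): no H
  1 × C: no H
  1 × Cl: no H
  1 × F: no H
  1 × N: no H
  1 × O: 1 H
  Total hydrogens = 1.
Molecular formula: C7HClFN3O5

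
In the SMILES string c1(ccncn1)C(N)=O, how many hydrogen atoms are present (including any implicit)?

Hydrogens are implicit in SMILES; fill each atom to its normal valence:
  3 × C (aromatic): 1 H each → 3
  2 × N (aromatic): no H
  1 × C (aromatic): no H
  1 × C: no H
  1 × N: 2 H
  1 × O: no H
  Total hydrogens = 5.

5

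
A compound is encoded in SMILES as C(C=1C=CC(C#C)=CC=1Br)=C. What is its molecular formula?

C10H7Br

Heavy atoms from the SMILES: 1 Br, 10 C.
Implicit hydrogens by atom environment:
  3 × C (aromatic): 1 H each → 3
  3 × C (aromatic): no H
  2 × C: 1 H each → 2
  1 × Br: no H
  1 × C: 2 H
  1 × C: no H
  Total hydrogens = 7.
Molecular formula: C10H7Br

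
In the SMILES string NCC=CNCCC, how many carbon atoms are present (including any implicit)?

The symbol for carbon appears 6 times in the SMILES.

6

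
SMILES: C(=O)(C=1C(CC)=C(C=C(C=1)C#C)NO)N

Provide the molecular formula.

C11H12N2O2

Heavy atoms from the SMILES: 11 C, 2 N, 2 O.
Implicit hydrogens by atom environment:
  4 × C (aromatic): no H
  2 × C (aromatic): 1 H each → 2
  2 × C: no H
  1 × C: 3 H
  1 × C: 2 H
  1 × C: 1 H
  1 × N: 2 H
  1 × N: 1 H
  1 × O: 1 H
  1 × O: no H
  Total hydrogens = 12.
Molecular formula: C11H12N2O2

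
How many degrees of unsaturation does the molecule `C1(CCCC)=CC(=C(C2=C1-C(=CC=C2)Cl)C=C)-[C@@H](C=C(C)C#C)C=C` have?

Molecular formula from the SMILES: C24H25Cl.
DoU = (2C + 2 + N − H − X)/2 = (2·24 + 2 + 0 − 25 − 1)/2 = 24/2 = 12.
(Structurally: 2 ring(s) + 10 π bond(s) = 12.)

12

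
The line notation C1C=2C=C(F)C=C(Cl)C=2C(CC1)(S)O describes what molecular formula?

Heavy atoms from the SMILES: 10 C, 1 Cl, 1 F, 1 O, 1 S.
Implicit hydrogens by atom environment:
  4 × C (aromatic): no H
  3 × C: 2 H each → 6
  2 × C (aromatic): 1 H each → 2
  1 × C: no H
  1 × Cl: no H
  1 × F: no H
  1 × O: 1 H
  1 × S: 1 H
  Total hydrogens = 10.
Molecular formula: C10H10ClFOS

C10H10ClFOS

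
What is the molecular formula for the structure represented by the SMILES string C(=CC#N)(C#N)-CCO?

Heavy atoms from the SMILES: 6 C, 2 N, 1 O.
Implicit hydrogens by atom environment:
  3 × C: no H
  2 × C: 2 H each → 4
  2 × N: no H
  1 × C: 1 H
  1 × O: 1 H
  Total hydrogens = 6.
Molecular formula: C6H6N2O

C6H6N2O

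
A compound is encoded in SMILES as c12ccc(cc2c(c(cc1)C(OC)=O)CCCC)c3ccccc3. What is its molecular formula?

C22H22O2

Heavy atoms from the SMILES: 22 C, 2 O.
Implicit hydrogens by atom environment:
  10 × C (aromatic): 1 H each → 10
  6 × C (aromatic): no H
  3 × C: 2 H each → 6
  2 × C: 3 H each → 6
  2 × O: no H
  1 × C: no H
  Total hydrogens = 22.
Molecular formula: C22H22O2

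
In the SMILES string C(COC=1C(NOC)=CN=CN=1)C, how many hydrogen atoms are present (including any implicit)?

Hydrogens are implicit in SMILES; fill each atom to its normal valence:
  2 × C: 3 H each → 6
  2 × C: 2 H each → 4
  2 × C (aromatic): 1 H each → 2
  2 × C (aromatic): no H
  2 × N (aromatic): no H
  2 × O: no H
  1 × N: 1 H
  Total hydrogens = 13.

13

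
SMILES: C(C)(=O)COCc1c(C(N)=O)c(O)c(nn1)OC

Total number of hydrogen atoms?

Hydrogens are implicit in SMILES; fill each atom to its normal valence:
  4 × C (aromatic): no H
  4 × O: no H
  2 × C: 3 H each → 6
  2 × C: 2 H each → 4
  2 × C: no H
  2 × N (aromatic): no H
  1 × N: 2 H
  1 × O: 1 H
  Total hydrogens = 13.

13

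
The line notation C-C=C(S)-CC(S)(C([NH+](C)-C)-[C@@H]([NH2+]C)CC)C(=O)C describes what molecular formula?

[C14H30N2OS2]2+

Heavy atoms from the SMILES: 14 C, 2 N, 1 O, 2 S.
Implicit hydrogens by atom environment:
  6 × C: 3 H each → 18
  3 × C: 1 H each → 3
  3 × C: no H
  2 × C: 2 H each → 4
  2 × S: 1 H each → 2
  1 × N (charge +1): 2 H
  1 × N (charge +1): 1 H
  1 × O: no H
  Total hydrogens = 30.
Net charge +2.
Molecular formula: [C14H30N2OS2]2+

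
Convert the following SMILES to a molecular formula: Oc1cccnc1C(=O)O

Heavy atoms from the SMILES: 6 C, 1 N, 3 O.
Implicit hydrogens by atom environment:
  3 × C (aromatic): 1 H each → 3
  2 × C (aromatic): no H
  2 × O: 1 H each → 2
  1 × C: no H
  1 × N (aromatic): no H
  1 × O: no H
  Total hydrogens = 5.
Molecular formula: C6H5NO3

C6H5NO3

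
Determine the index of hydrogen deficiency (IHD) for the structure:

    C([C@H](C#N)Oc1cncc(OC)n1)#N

8

Molecular formula from the SMILES: C8H6N4O2.
DoU = (2C + 2 + N − H − X)/2 = (2·8 + 2 + 4 − 6 − 0)/2 = 16/2 = 8.
(Structurally: 1 ring(s) + 7 π bond(s) = 8.)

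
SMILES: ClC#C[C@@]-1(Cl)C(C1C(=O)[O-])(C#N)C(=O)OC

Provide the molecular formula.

C9H4Cl2NO4-

Heavy atoms from the SMILES: 9 C, 2 Cl, 1 N, 4 O.
Implicit hydrogens by atom environment:
  7 × C: no H
  3 × O: no H
  2 × Cl: no H
  1 × C: 3 H
  1 × C: 1 H
  1 × N: no H
  1 × O (charge -1): no H
  Total hydrogens = 4.
Net charge -1.
Molecular formula: C9H4Cl2NO4-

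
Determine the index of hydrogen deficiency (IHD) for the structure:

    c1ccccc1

Molecular formula from the SMILES: C6H6.
DoU = (2C + 2 + N − H − X)/2 = (2·6 + 2 + 0 − 6 − 0)/2 = 8/2 = 4.
(Structurally: 1 ring(s) + 3 π bond(s) = 4.)

4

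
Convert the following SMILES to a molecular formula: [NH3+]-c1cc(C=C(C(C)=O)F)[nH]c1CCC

C11H16FN2O+

Heavy atoms from the SMILES: 11 C, 1 F, 2 N, 1 O.
Implicit hydrogens by atom environment:
  3 × C (aromatic): no H
  2 × C: 3 H each → 6
  2 × C: 2 H each → 4
  2 × C: no H
  1 × C (aromatic): 1 H
  1 × C: 1 H
  1 × F: no H
  1 × N (charge +1): 3 H
  1 × N (aromatic): 1 H
  1 × O: no H
  Total hydrogens = 16.
Net charge +1.
Molecular formula: C11H16FN2O+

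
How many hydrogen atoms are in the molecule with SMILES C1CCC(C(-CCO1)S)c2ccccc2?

Hydrogens are implicit in SMILES; fill each atom to its normal valence:
  5 × C: 2 H each → 10
  5 × C (aromatic): 1 H each → 5
  2 × C: 1 H each → 2
  1 × C (aromatic): no H
  1 × O: no H
  1 × S: 1 H
  Total hydrogens = 18.

18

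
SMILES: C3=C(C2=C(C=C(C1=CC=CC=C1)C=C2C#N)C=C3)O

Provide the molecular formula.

Heavy atoms from the SMILES: 17 C, 1 N, 1 O.
Implicit hydrogens by atom environment:
  10 × C (aromatic): 1 H each → 10
  6 × C (aromatic): no H
  1 × C: no H
  1 × N: no H
  1 × O: 1 H
  Total hydrogens = 11.
Molecular formula: C17H11NO

C17H11NO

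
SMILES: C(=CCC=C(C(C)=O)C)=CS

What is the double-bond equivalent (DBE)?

4

Molecular formula from the SMILES: C9H12OS.
DoU = (2C + 2 + N − H − X)/2 = (2·9 + 2 + 0 − 12 − 0)/2 = 8/2 = 4.
(Structurally: 0 ring(s) + 4 π bond(s) = 4.)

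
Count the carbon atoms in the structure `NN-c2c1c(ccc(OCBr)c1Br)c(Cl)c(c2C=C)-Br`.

The symbol for carbon appears 13 times in the SMILES. Lowercase c denotes aromatic carbon and counts toward C.

13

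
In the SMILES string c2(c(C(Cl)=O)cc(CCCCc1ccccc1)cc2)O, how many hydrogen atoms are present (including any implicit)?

Hydrogens are implicit in SMILES; fill each atom to its normal valence:
  8 × C (aromatic): 1 H each → 8
  4 × C: 2 H each → 8
  4 × C (aromatic): no H
  1 × C: no H
  1 × Cl: no H
  1 × O: 1 H
  1 × O: no H
  Total hydrogens = 17.

17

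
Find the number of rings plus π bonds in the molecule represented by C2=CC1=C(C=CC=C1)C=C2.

7

Molecular formula from the SMILES: C10H8.
DoU = (2C + 2 + N − H − X)/2 = (2·10 + 2 + 0 − 8 − 0)/2 = 14/2 = 7.
(Structurally: 2 ring(s) + 5 π bond(s) = 7.)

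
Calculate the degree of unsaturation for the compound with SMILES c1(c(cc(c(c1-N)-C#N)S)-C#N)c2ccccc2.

12

Molecular formula from the SMILES: C14H9N3S.
DoU = (2C + 2 + N − H − X)/2 = (2·14 + 2 + 3 − 9 − 0)/2 = 24/2 = 12.
(Structurally: 2 ring(s) + 10 π bond(s) = 12.)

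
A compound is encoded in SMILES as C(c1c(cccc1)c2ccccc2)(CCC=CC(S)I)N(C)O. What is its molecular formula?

Heavy atoms from the SMILES: 19 C, 1 I, 1 N, 1 O, 1 S.
Implicit hydrogens by atom environment:
  9 × C (aromatic): 1 H each → 9
  4 × C: 1 H each → 4
  3 × C (aromatic): no H
  2 × C: 2 H each → 4
  1 × C: 3 H
  1 × I: no H
  1 × N: no H
  1 × O: 1 H
  1 × S: 1 H
  Total hydrogens = 22.
Molecular formula: C19H22INOS

C19H22INOS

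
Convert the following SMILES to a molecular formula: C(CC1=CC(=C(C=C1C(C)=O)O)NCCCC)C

Heavy atoms from the SMILES: 15 C, 1 N, 2 O.
Implicit hydrogens by atom environment:
  5 × C: 2 H each → 10
  4 × C (aromatic): no H
  3 × C: 3 H each → 9
  2 × C (aromatic): 1 H each → 2
  1 × C: no H
  1 × N: 1 H
  1 × O: 1 H
  1 × O: no H
  Total hydrogens = 23.
Molecular formula: C15H23NO2

C15H23NO2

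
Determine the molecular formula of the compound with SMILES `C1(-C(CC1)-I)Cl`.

Heavy atoms from the SMILES: 4 C, 1 Cl, 1 I.
Implicit hydrogens by atom environment:
  2 × C: 2 H each → 4
  2 × C: 1 H each → 2
  1 × Cl: no H
  1 × I: no H
  Total hydrogens = 6.
Molecular formula: C4H6ClI

C4H6ClI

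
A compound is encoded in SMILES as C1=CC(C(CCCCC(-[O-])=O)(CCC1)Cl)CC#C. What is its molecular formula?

C15H20ClO2-

Heavy atoms from the SMILES: 15 C, 1 Cl, 2 O.
Implicit hydrogens by atom environment:
  8 × C: 2 H each → 16
  4 × C: 1 H each → 4
  3 × C: no H
  1 × Cl: no H
  1 × O: no H
  1 × O (charge -1): no H
  Total hydrogens = 20.
Net charge -1.
Molecular formula: C15H20ClO2-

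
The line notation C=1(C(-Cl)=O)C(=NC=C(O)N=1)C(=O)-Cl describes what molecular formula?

C6H2Cl2N2O3

Heavy atoms from the SMILES: 6 C, 2 Cl, 2 N, 3 O.
Implicit hydrogens by atom environment:
  3 × C (aromatic): no H
  2 × C: no H
  2 × Cl: no H
  2 × N (aromatic): no H
  2 × O: no H
  1 × C (aromatic): 1 H
  1 × O: 1 H
  Total hydrogens = 2.
Molecular formula: C6H2Cl2N2O3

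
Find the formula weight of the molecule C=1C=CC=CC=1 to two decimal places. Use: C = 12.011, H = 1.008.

78.11

Molecular formula: C6H6.
M = 6×12.011 + 6×1.008 = 78.11 g/mol.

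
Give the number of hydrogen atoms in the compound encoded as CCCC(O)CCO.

14

Hydrogens are implicit in SMILES; fill each atom to its normal valence:
  4 × C: 2 H each → 8
  2 × O: 1 H each → 2
  1 × C: 3 H
  1 × C: 1 H
  Total hydrogens = 14.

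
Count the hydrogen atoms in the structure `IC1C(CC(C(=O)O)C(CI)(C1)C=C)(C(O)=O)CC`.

Hydrogens are implicit in SMILES; fill each atom to its normal valence:
  5 × C: 2 H each → 10
  4 × C: no H
  3 × C: 1 H each → 3
  2 × I: no H
  2 × O: 1 H each → 2
  2 × O: no H
  1 × C: 3 H
  Total hydrogens = 18.

18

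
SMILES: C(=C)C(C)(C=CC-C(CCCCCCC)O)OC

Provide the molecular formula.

Heavy atoms from the SMILES: 16 C, 2 O.
Implicit hydrogens by atom environment:
  8 × C: 2 H each → 16
  4 × C: 1 H each → 4
  3 × C: 3 H each → 9
  1 × C: no H
  1 × O: 1 H
  1 × O: no H
  Total hydrogens = 30.
Molecular formula: C16H30O2

C16H30O2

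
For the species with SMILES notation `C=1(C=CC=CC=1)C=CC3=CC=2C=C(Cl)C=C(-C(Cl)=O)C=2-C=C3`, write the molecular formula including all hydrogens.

Heavy atoms from the SMILES: 19 C, 2 Cl, 1 O.
Implicit hydrogens by atom environment:
  10 × C (aromatic): 1 H each → 10
  6 × C (aromatic): no H
  2 × C: 1 H each → 2
  2 × Cl: no H
  1 × C: no H
  1 × O: no H
  Total hydrogens = 12.
Molecular formula: C19H12Cl2O

C19H12Cl2O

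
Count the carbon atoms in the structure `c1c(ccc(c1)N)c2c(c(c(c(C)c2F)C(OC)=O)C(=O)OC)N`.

The symbol for carbon appears 17 times in the SMILES. Lowercase c denotes aromatic carbon and counts toward C.

17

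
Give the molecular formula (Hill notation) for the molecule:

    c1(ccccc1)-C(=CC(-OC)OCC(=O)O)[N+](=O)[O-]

Heavy atoms from the SMILES: 12 C, 1 N, 6 O.
Implicit hydrogens by atom environment:
  5 × C (aromatic): 1 H each → 5
  4 × O: no H
  2 × C: 1 H each → 2
  2 × C: no H
  1 × C: 3 H
  1 × C: 2 H
  1 × C (aromatic): no H
  1 × N (charge +1): no H
  1 × O: 1 H
  1 × O (charge -1): no H
  Total hydrogens = 13.
Molecular formula: C12H13NO6

C12H13NO6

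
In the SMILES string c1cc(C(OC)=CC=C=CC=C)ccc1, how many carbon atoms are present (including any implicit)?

14

The symbol for carbon appears 14 times in the SMILES. Lowercase c denotes aromatic carbon and counts toward C.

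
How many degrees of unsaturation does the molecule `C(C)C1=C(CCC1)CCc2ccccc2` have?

6

Molecular formula from the SMILES: C15H20.
DoU = (2C + 2 + N − H − X)/2 = (2·15 + 2 + 0 − 20 − 0)/2 = 12/2 = 6.
(Structurally: 2 ring(s) + 4 π bond(s) = 6.)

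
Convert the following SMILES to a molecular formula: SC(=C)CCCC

C6H12S

Heavy atoms from the SMILES: 6 C, 1 S.
Implicit hydrogens by atom environment:
  4 × C: 2 H each → 8
  1 × C: 3 H
  1 × C: no H
  1 × S: 1 H
  Total hydrogens = 12.
Molecular formula: C6H12S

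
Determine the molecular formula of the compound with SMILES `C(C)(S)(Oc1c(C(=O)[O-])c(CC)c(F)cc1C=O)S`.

Heavy atoms from the SMILES: 12 C, 1 F, 4 O, 2 S.
Implicit hydrogens by atom environment:
  5 × C (aromatic): no H
  3 × O: no H
  2 × C: 3 H each → 6
  2 × C: no H
  2 × S: 1 H each → 2
  1 × C: 2 H
  1 × C (aromatic): 1 H
  1 × C: 1 H
  1 × F: no H
  1 × O (charge -1): no H
  Total hydrogens = 12.
Net charge -1.
Molecular formula: C12H12FO4S2-

C12H12FO4S2-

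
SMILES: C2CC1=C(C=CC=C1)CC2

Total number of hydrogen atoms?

Hydrogens are implicit in SMILES; fill each atom to its normal valence:
  4 × C: 2 H each → 8
  4 × C (aromatic): 1 H each → 4
  2 × C (aromatic): no H
  Total hydrogens = 12.

12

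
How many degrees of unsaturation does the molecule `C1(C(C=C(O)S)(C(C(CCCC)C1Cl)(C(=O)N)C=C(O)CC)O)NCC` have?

4

Molecular formula from the SMILES: C18H31ClN2O4S.
DoU = (2C + 2 + N − H − X)/2 = (2·18 + 2 + 2 − 31 − 1)/2 = 8/2 = 4.
(Structurally: 1 ring(s) + 3 π bond(s) = 4.)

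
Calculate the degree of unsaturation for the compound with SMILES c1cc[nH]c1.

Molecular formula from the SMILES: C4H5N.
DoU = (2C + 2 + N − H − X)/2 = (2·4 + 2 + 1 − 5 − 0)/2 = 6/2 = 3.
(Structurally: 1 ring(s) + 2 π bond(s) = 3.)

3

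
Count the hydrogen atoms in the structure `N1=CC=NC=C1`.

4

Hydrogens are implicit in SMILES; fill each atom to its normal valence:
  4 × C (aromatic): 1 H each → 4
  2 × N (aromatic): no H
  Total hydrogens = 4.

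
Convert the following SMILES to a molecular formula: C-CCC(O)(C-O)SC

Heavy atoms from the SMILES: 6 C, 2 O, 1 S.
Implicit hydrogens by atom environment:
  3 × C: 2 H each → 6
  2 × C: 3 H each → 6
  2 × O: 1 H each → 2
  1 × C: no H
  1 × S: no H
  Total hydrogens = 14.
Molecular formula: C6H14O2S

C6H14O2S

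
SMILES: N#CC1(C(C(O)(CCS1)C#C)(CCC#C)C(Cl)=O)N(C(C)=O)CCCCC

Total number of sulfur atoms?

The symbol for sulfur appears 1 time in the SMILES.

1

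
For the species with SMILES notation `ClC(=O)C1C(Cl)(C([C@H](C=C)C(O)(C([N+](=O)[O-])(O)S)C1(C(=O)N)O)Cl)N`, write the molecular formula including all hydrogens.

C11H14Cl3N3O7S

Heavy atoms from the SMILES: 11 C, 3 Cl, 3 N, 7 O, 1 S.
Implicit hydrogens by atom environment:
  6 × C: no H
  4 × C: 1 H each → 4
  3 × Cl: no H
  3 × O: 1 H each → 3
  3 × O: no H
  2 × N: 2 H each → 4
  1 × C: 2 H
  1 × N (charge +1): no H
  1 × O (charge -1): no H
  1 × S: 1 H
  Total hydrogens = 14.
Molecular formula: C11H14Cl3N3O7S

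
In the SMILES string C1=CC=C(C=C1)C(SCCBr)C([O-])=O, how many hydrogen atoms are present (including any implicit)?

Hydrogens are implicit in SMILES; fill each atom to its normal valence:
  5 × C (aromatic): 1 H each → 5
  2 × C: 2 H each → 4
  1 × Br: no H
  1 × C: 1 H
  1 × C (aromatic): no H
  1 × C: no H
  1 × O: no H
  1 × O (charge -1): no H
  1 × S: no H
  Total hydrogens = 10.

10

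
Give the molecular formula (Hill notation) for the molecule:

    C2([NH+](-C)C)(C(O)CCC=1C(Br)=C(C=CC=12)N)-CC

Heavy atoms from the SMILES: 1 Br, 14 C, 2 N, 1 O.
Implicit hydrogens by atom environment:
  4 × C (aromatic): no H
  3 × C: 3 H each → 9
  3 × C: 2 H each → 6
  2 × C (aromatic): 1 H each → 2
  1 × Br: no H
  1 × C: 1 H
  1 × C: no H
  1 × N: 2 H
  1 × N (charge +1): 1 H
  1 × O: 1 H
  Total hydrogens = 22.
Net charge +1.
Molecular formula: C14H22BrN2O+

C14H22BrN2O+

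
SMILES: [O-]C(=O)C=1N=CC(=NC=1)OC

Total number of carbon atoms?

The symbol for carbon appears 6 times in the SMILES.

6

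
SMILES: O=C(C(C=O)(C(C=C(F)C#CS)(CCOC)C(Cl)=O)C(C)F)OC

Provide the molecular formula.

Heavy atoms from the SMILES: 15 C, 1 Cl, 2 F, 5 O, 1 S.
Implicit hydrogens by atom environment:
  7 × C: no H
  5 × O: no H
  3 × C: 3 H each → 9
  3 × C: 1 H each → 3
  2 × C: 2 H each → 4
  2 × F: no H
  1 × Cl: no H
  1 × S: 1 H
  Total hydrogens = 17.
Molecular formula: C15H17ClF2O5S

C15H17ClF2O5S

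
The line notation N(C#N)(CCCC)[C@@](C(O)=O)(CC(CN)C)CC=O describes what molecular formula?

C13H23N3O3

Heavy atoms from the SMILES: 13 C, 3 N, 3 O.
Implicit hydrogens by atom environment:
  6 × C: 2 H each → 12
  3 × C: no H
  2 × C: 3 H each → 6
  2 × C: 1 H each → 2
  2 × N: no H
  2 × O: no H
  1 × N: 2 H
  1 × O: 1 H
  Total hydrogens = 23.
Molecular formula: C13H23N3O3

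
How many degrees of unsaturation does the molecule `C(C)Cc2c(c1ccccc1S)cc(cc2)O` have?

8

Molecular formula from the SMILES: C15H16OS.
DoU = (2C + 2 + N − H − X)/2 = (2·15 + 2 + 0 − 16 − 0)/2 = 16/2 = 8.
(Structurally: 2 ring(s) + 6 π bond(s) = 8.)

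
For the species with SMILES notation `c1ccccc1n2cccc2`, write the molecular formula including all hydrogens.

C10H9N

Heavy atoms from the SMILES: 10 C, 1 N.
Implicit hydrogens by atom environment:
  9 × C (aromatic): 1 H each → 9
  1 × C (aromatic): no H
  1 × N (aromatic): no H
  Total hydrogens = 9.
Molecular formula: C10H9N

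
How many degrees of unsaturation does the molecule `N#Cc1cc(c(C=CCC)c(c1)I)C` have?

Molecular formula from the SMILES: C12H12IN.
DoU = (2C + 2 + N − H − X)/2 = (2·12 + 2 + 1 − 12 − 1)/2 = 14/2 = 7.
(Structurally: 1 ring(s) + 6 π bond(s) = 7.)

7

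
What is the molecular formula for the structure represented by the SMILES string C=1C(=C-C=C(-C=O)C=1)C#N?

C8H5NO

Heavy atoms from the SMILES: 8 C, 1 N, 1 O.
Implicit hydrogens by atom environment:
  4 × C (aromatic): 1 H each → 4
  2 × C (aromatic): no H
  1 × C: 1 H
  1 × C: no H
  1 × N: no H
  1 × O: no H
  Total hydrogens = 5.
Molecular formula: C8H5NO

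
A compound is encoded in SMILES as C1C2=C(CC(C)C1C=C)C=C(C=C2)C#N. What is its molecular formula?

C14H15N

Heavy atoms from the SMILES: 14 C, 1 N.
Implicit hydrogens by atom environment:
  3 × C: 2 H each → 6
  3 × C (aromatic): 1 H each → 3
  3 × C: 1 H each → 3
  3 × C (aromatic): no H
  1 × C: 3 H
  1 × C: no H
  1 × N: no H
  Total hydrogens = 15.
Molecular formula: C14H15N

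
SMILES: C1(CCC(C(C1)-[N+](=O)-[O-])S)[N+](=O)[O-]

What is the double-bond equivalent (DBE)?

3

Molecular formula from the SMILES: C6H10N2O4S.
DoU = (2C + 2 + N − H − X)/2 = (2·6 + 2 + 2 − 10 − 0)/2 = 6/2 = 3.
(Structurally: 1 ring(s) + 2 π bond(s) = 3.)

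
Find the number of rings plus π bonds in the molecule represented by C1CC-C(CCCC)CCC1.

1

Molecular formula from the SMILES: C11H22.
DoU = (2C + 2 + N − H − X)/2 = (2·11 + 2 + 0 − 22 − 0)/2 = 2/2 = 1.
(Structurally: 1 ring(s) + 0 π bond(s) = 1.)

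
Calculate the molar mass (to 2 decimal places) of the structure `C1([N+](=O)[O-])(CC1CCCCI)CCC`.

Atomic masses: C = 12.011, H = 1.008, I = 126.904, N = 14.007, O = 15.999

311.16

Molecular formula: C10H18INO2.
M = 10×12.011 + 18×1.008 + 1×126.904 + 1×14.007 + 2×15.999 = 311.16 g/mol.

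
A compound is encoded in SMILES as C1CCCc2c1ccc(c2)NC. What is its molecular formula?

C11H15N

Heavy atoms from the SMILES: 11 C, 1 N.
Implicit hydrogens by atom environment:
  4 × C: 2 H each → 8
  3 × C (aromatic): 1 H each → 3
  3 × C (aromatic): no H
  1 × C: 3 H
  1 × N: 1 H
  Total hydrogens = 15.
Molecular formula: C11H15N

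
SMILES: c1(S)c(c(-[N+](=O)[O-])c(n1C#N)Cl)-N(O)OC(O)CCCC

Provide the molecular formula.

Heavy atoms from the SMILES: 10 C, 1 Cl, 4 N, 5 O, 1 S.
Implicit hydrogens by atom environment:
  4 × C (aromatic): no H
  3 × C: 2 H each → 6
  2 × N: no H
  2 × O: 1 H each → 2
  2 × O: no H
  1 × C: 3 H
  1 × C: 1 H
  1 × C: no H
  1 × Cl: no H
  1 × N (aromatic): no H
  1 × N (charge +1): no H
  1 × O (charge -1): no H
  1 × S: 1 H
  Total hydrogens = 13.
Molecular formula: C10H13ClN4O5S

C10H13ClN4O5S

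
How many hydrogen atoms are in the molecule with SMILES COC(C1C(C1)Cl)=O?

Hydrogens are implicit in SMILES; fill each atom to its normal valence:
  2 × C: 1 H each → 2
  2 × O: no H
  1 × C: 3 H
  1 × C: 2 H
  1 × C: no H
  1 × Cl: no H
  Total hydrogens = 7.

7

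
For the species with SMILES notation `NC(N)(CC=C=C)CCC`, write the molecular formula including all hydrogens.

Heavy atoms from the SMILES: 8 C, 2 N.
Implicit hydrogens by atom environment:
  4 × C: 2 H each → 8
  2 × C: no H
  2 × N: 2 H each → 4
  1 × C: 3 H
  1 × C: 1 H
  Total hydrogens = 16.
Molecular formula: C8H16N2

C8H16N2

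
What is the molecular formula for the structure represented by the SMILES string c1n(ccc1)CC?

C6H9N

Heavy atoms from the SMILES: 6 C, 1 N.
Implicit hydrogens by atom environment:
  4 × C (aromatic): 1 H each → 4
  1 × C: 3 H
  1 × C: 2 H
  1 × N (aromatic): no H
  Total hydrogens = 9.
Molecular formula: C6H9N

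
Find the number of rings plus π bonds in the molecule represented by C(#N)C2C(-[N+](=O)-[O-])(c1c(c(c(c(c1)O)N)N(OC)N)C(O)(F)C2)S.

Molecular formula from the SMILES: C12H14FN5O5S.
DoU = (2C + 2 + N − H − X)/2 = (2·12 + 2 + 5 − 14 − 1)/2 = 16/2 = 8.
(Structurally: 2 ring(s) + 6 π bond(s) = 8.)

8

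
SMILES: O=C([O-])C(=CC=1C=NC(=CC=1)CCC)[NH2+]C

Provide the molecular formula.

C12H16N2O2

Heavy atoms from the SMILES: 12 C, 2 N, 2 O.
Implicit hydrogens by atom environment:
  3 × C (aromatic): 1 H each → 3
  2 × C: 3 H each → 6
  2 × C: 2 H each → 4
  2 × C (aromatic): no H
  2 × C: no H
  1 × C: 1 H
  1 × N (charge +1): 2 H
  1 × N (aromatic): no H
  1 × O: no H
  1 × O (charge -1): no H
  Total hydrogens = 16.
Molecular formula: C12H16N2O2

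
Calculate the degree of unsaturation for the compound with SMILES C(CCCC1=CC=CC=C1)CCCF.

Molecular formula from the SMILES: C13H19F.
DoU = (2C + 2 + N − H − X)/2 = (2·13 + 2 + 0 − 19 − 1)/2 = 8/2 = 4.
(Structurally: 1 ring(s) + 3 π bond(s) = 4.)

4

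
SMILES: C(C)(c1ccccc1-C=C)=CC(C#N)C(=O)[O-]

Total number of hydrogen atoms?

Hydrogens are implicit in SMILES; fill each atom to its normal valence:
  4 × C (aromatic): 1 H each → 4
  3 × C: 1 H each → 3
  3 × C: no H
  2 × C (aromatic): no H
  1 × C: 3 H
  1 × C: 2 H
  1 × N: no H
  1 × O: no H
  1 × O (charge -1): no H
  Total hydrogens = 12.

12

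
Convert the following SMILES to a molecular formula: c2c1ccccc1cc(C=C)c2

Heavy atoms from the SMILES: 12 C.
Implicit hydrogens by atom environment:
  7 × C (aromatic): 1 H each → 7
  3 × C (aromatic): no H
  1 × C: 2 H
  1 × C: 1 H
  Total hydrogens = 10.
Molecular formula: C12H10

C12H10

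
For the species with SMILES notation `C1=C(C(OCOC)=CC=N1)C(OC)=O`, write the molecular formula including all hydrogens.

C9H11NO4

Heavy atoms from the SMILES: 9 C, 1 N, 4 O.
Implicit hydrogens by atom environment:
  4 × O: no H
  3 × C (aromatic): 1 H each → 3
  2 × C: 3 H each → 6
  2 × C (aromatic): no H
  1 × C: 2 H
  1 × C: no H
  1 × N (aromatic): no H
  Total hydrogens = 11.
Molecular formula: C9H11NO4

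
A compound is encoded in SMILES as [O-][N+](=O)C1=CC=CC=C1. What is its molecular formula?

Heavy atoms from the SMILES: 6 C, 1 N, 2 O.
Implicit hydrogens by atom environment:
  5 × C (aromatic): 1 H each → 5
  1 × C (aromatic): no H
  1 × N (charge +1): no H
  1 × O: no H
  1 × O (charge -1): no H
  Total hydrogens = 5.
Molecular formula: C6H5NO2

C6H5NO2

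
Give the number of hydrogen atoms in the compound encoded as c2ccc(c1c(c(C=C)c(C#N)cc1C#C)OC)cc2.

13

Hydrogens are implicit in SMILES; fill each atom to its normal valence:
  6 × C (aromatic): 1 H each → 6
  6 × C (aromatic): no H
  2 × C: 1 H each → 2
  2 × C: no H
  1 × C: 3 H
  1 × C: 2 H
  1 × N: no H
  1 × O: no H
  Total hydrogens = 13.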